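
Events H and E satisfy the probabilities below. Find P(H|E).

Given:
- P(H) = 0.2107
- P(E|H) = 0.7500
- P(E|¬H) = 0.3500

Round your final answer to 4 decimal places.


Bayes' theorem: P(H|E) = P(E|H) × P(H) / P(E)

Step 1: Calculate P(E) using law of total probability
P(E) = P(E|H)P(H) + P(E|¬H)P(¬H)
     = 0.7500 × 0.2107 + 0.3500 × 0.7893
     = 0.15802500 + 0.27625500
     = 0.43428000

Step 2: Apply Bayes' theorem
P(H|E) = P(E|H) × P(H) / P(E)
       = 0.15802500 / 0.43428000
       = 0.3639


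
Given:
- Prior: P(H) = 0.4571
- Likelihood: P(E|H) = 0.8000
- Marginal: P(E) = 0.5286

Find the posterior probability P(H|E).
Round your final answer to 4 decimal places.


Using Bayes' theorem:

P(H|E) = P(E|H) × P(H) / P(E)
       = 0.8000 × 0.4571 / 0.5286
       = 0.36568000 / 0.5286
       = 0.6918

The evidence strengthens our belief in H.
Prior: 0.4571 → Posterior: 0.6918


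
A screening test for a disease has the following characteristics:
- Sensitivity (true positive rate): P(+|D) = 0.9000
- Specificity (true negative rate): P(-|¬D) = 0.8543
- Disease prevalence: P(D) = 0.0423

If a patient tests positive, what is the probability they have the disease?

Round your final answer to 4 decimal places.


Let D = has disease, + = positive test

Given:
- P(D) = 0.0423 (prevalence)
- P(+|D) = 0.9000 (sensitivity)
- P(-|¬D) = 0.8543 (specificity)
- P(+|¬D) = 0.1457 (false positive rate = 1 - specificity)

Step 1: Find P(+)
P(+) = P(+|D)P(D) + P(+|¬D)P(¬D)
     = 0.9000 × 0.0423 + 0.1457 × 0.9577
     = 0.03807000 + 0.13953689
     = 0.17760689

Step 2: Apply Bayes' theorem for P(D|+)
P(D|+) = P(+|D)P(D) / P(+)
       = 0.03807000 / 0.17760689
       = 0.2143


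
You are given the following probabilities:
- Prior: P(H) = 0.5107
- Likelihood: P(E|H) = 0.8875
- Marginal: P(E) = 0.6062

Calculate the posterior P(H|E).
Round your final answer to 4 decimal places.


Using Bayes' theorem:

P(H|E) = P(E|H) × P(H) / P(E)
       = 0.8875 × 0.5107 / 0.6062
       = 0.45324625 / 0.6062
       = 0.7477

The evidence strengthens our belief in H.
Prior: 0.5107 → Posterior: 0.7477


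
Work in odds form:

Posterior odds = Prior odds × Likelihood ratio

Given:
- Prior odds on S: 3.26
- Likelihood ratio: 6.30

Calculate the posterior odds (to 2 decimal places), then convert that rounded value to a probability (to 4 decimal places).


Step 1: Calculate posterior odds
Posterior odds = Prior odds × LR
               = 3.26 × 6.30
               = 20.54

Step 2: Convert to probability
P(S|E) = Posterior odds / (1 + Posterior odds)
       = 20.54 / (1 + 20.54)
       = 20.54 / 21.54
       = 0.9536

The evidence increased P(S) from 0.7653 to 0.9536.


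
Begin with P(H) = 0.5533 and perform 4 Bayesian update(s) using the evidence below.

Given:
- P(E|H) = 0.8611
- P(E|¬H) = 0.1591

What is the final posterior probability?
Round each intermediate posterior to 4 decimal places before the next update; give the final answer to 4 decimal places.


Sequential Bayesian updating:

Initial prior: P(H) = 0.5533

Update 1:
  P(E) = 0.8611 × 0.5533 + 0.1591 × 0.4467 = 0.47644663 + 0.07106997 = 0.54751660
  P(H|E) = 0.47644663 / 0.54751660 = 0.8702

Update 2:
  P(E) = 0.8611 × 0.8702 + 0.1591 × 0.1298 = 0.74932922 + 0.02065118 = 0.76998040
  P(H|E) = 0.74932922 / 0.76998040 = 0.9732

Update 3:
  P(E) = 0.8611 × 0.9732 + 0.1591 × 0.0268 = 0.83802252 + 0.00426388 = 0.84228640
  P(H|E) = 0.83802252 / 0.84228640 = 0.9949

Update 4:
  P(E) = 0.8611 × 0.9949 + 0.1591 × 0.0051 = 0.85670839 + 0.00081141 = 0.85751980
  P(H|E) = 0.85670839 / 0.85751980 = 0.9991

Final posterior: 0.9991


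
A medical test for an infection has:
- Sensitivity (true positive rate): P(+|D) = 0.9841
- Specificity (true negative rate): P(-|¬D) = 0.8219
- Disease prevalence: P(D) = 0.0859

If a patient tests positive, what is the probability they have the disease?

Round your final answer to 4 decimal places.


Let D = has disease, + = positive test

Given:
- P(D) = 0.0859 (prevalence)
- P(+|D) = 0.9841 (sensitivity)
- P(-|¬D) = 0.8219 (specificity)
- P(+|¬D) = 0.1781 (false positive rate = 1 - specificity)

Step 1: Find P(+)
P(+) = P(+|D)P(D) + P(+|¬D)P(¬D)
     = 0.9841 × 0.0859 + 0.1781 × 0.9141
     = 0.08453419 + 0.16280121
     = 0.24733540

Step 2: Apply Bayes' theorem for P(D|+)
P(D|+) = P(+|D)P(D) / P(+)
       = 0.08453419 / 0.24733540
       = 0.3418


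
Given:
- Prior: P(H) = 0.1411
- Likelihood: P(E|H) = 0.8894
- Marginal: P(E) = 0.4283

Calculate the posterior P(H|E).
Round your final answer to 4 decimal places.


Using Bayes' theorem:

P(H|E) = P(E|H) × P(H) / P(E)
       = 0.8894 × 0.1411 / 0.4283
       = 0.12549434 / 0.4283
       = 0.2930

The evidence strengthens our belief in H.
Prior: 0.1411 → Posterior: 0.2930


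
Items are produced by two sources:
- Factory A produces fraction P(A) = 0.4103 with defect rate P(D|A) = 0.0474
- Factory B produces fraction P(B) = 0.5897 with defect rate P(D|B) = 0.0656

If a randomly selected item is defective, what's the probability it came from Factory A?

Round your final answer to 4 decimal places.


Let A = from Factory A, D = defective

Given:
- P(A) = 0.4103, P(B) = 0.5897
- P(D|A) = 0.0474, P(D|B) = 0.0656

Step 1: Find P(D)
P(D) = P(D|A)P(A) + P(D|B)P(B)
     = 0.0474 × 0.4103 + 0.0656 × 0.5897
     = 0.01944822 + 0.03868432
     = 0.05813254

Step 2: Apply Bayes' theorem
P(A|D) = P(D|A)P(A) / P(D)
       = 0.01944822 / 0.05813254
       = 0.3345


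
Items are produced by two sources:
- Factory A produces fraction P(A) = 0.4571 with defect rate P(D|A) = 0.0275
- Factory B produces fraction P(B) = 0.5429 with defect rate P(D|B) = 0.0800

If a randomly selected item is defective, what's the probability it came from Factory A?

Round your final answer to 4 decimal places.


Let A = from Factory A, D = defective

Given:
- P(A) = 0.4571, P(B) = 0.5429
- P(D|A) = 0.0275, P(D|B) = 0.0800

Step 1: Find P(D)
P(D) = P(D|A)P(A) + P(D|B)P(B)
     = 0.0275 × 0.4571 + 0.0800 × 0.5429
     = 0.01257025 + 0.04343200
     = 0.05600225

Step 2: Apply Bayes' theorem
P(A|D) = P(D|A)P(A) / P(D)
       = 0.01257025 / 0.05600225
       = 0.2245


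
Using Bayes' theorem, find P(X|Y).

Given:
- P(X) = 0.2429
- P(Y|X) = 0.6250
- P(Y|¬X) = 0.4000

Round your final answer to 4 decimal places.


Bayes' theorem: P(X|Y) = P(Y|X) × P(X) / P(Y)

Step 1: Calculate P(Y) using law of total probability
P(Y) = P(Y|X)P(X) + P(Y|¬X)P(¬X)
     = 0.6250 × 0.2429 + 0.4000 × 0.7571
     = 0.15181250 + 0.30284000
     = 0.45465250

Step 2: Apply Bayes' theorem
P(X|Y) = P(Y|X) × P(X) / P(Y)
       = 0.15181250 / 0.45465250
       = 0.3339


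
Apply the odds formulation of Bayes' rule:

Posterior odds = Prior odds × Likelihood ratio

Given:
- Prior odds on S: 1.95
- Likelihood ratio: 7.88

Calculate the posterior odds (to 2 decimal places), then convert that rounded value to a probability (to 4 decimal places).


Step 1: Calculate posterior odds
Posterior odds = Prior odds × LR
               = 1.95 × 7.88
               = 15.37

Step 2: Convert to probability
P(S|E) = Posterior odds / (1 + Posterior odds)
       = 15.37 / (1 + 15.37)
       = 15.37 / 16.37
       = 0.9389

The evidence increased P(S) from 0.6610 to 0.9389.


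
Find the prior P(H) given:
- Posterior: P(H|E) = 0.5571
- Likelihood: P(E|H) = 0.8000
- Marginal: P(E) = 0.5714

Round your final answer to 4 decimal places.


From Bayes' theorem: P(H|E) = P(E|H) × P(H) / P(E)

Rearranging for P(H):
P(H) = P(H|E) × P(E) / P(E|H)
     = 0.5571 × 0.5714 / 0.8000
     = 0.31832694 / 0.8000
     = 0.3979


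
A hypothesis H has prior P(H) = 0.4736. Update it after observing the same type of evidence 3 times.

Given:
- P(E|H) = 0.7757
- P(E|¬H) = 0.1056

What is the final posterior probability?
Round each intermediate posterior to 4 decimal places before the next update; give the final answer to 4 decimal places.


Sequential Bayesian updating:

Initial prior: P(H) = 0.4736

Update 1:
  P(E) = 0.7757 × 0.4736 + 0.1056 × 0.5264 = 0.36737152 + 0.05558784 = 0.42295936
  P(H|E) = 0.36737152 / 0.42295936 = 0.8686

Update 2:
  P(E) = 0.7757 × 0.8686 + 0.1056 × 0.1314 = 0.67377302 + 0.01387584 = 0.68764886
  P(H|E) = 0.67377302 / 0.68764886 = 0.9798

Update 3:
  P(E) = 0.7757 × 0.9798 + 0.1056 × 0.0202 = 0.76003086 + 0.00213312 = 0.76216398
  P(H|E) = 0.76003086 / 0.76216398 = 0.9972

Final posterior: 0.9972


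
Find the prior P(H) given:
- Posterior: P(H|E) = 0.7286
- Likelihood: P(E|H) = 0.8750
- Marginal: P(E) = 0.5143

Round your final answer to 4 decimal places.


From Bayes' theorem: P(H|E) = P(E|H) × P(H) / P(E)

Rearranging for P(H):
P(H) = P(H|E) × P(E) / P(E|H)
     = 0.7286 × 0.5143 / 0.8750
     = 0.37471898 / 0.8750
     = 0.4283


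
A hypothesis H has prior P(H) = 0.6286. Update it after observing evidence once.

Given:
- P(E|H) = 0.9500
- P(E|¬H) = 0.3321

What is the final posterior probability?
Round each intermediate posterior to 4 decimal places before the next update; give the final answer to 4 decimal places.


Sequential Bayesian updating:

Initial prior: P(H) = 0.6286

Update 1:
  P(E) = 0.9500 × 0.6286 + 0.3321 × 0.3714 = 0.59717000 + 0.12334194 = 0.72051194
  P(H|E) = 0.59717000 / 0.72051194 = 0.8288

Final posterior: 0.8288


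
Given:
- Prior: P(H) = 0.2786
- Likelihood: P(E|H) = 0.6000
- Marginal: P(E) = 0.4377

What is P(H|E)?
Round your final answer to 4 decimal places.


Using Bayes' theorem:

P(H|E) = P(E|H) × P(H) / P(E)
       = 0.6000 × 0.2786 / 0.4377
       = 0.16716000 / 0.4377
       = 0.3819

The evidence strengthens our belief in H.
Prior: 0.2786 → Posterior: 0.3819


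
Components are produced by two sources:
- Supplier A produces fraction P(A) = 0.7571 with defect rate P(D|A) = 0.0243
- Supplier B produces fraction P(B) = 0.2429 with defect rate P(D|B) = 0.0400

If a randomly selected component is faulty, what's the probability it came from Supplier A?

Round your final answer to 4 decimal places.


Let A = from Supplier A, D = faulty

Given:
- P(A) = 0.7571, P(B) = 0.2429
- P(D|A) = 0.0243, P(D|B) = 0.0400

Step 1: Find P(D)
P(D) = P(D|A)P(A) + P(D|B)P(B)
     = 0.0243 × 0.7571 + 0.0400 × 0.2429
     = 0.01839753 + 0.00971600
     = 0.02811353

Step 2: Apply Bayes' theorem
P(A|D) = P(D|A)P(A) / P(D)
       = 0.01839753 / 0.02811353
       = 0.6544


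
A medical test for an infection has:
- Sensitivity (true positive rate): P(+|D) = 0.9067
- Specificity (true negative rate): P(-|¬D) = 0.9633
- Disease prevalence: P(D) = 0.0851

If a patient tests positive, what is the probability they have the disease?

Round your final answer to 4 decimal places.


Let D = has disease, + = positive test

Given:
- P(D) = 0.0851 (prevalence)
- P(+|D) = 0.9067 (sensitivity)
- P(-|¬D) = 0.9633 (specificity)
- P(+|¬D) = 0.0367 (false positive rate = 1 - specificity)

Step 1: Find P(+)
P(+) = P(+|D)P(D) + P(+|¬D)P(¬D)
     = 0.9067 × 0.0851 + 0.0367 × 0.9149
     = 0.07716017 + 0.03357683
     = 0.11073700

Step 2: Apply Bayes' theorem for P(D|+)
P(D|+) = P(+|D)P(D) / P(+)
       = 0.07716017 / 0.11073700
       = 0.6968


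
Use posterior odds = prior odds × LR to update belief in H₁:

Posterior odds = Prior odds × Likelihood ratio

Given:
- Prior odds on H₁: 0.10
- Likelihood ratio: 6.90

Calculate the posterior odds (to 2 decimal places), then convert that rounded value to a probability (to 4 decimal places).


Step 1: Calculate posterior odds
Posterior odds = Prior odds × LR
               = 0.10 × 6.90
               = 0.69

Step 2: Convert to probability
P(H₁|E) = Posterior odds / (1 + Posterior odds)
       = 0.69 / (1 + 0.69)
       = 0.69 / 1.69
       = 0.4083

The evidence increased P(H₁) from 0.0909 to 0.4083.


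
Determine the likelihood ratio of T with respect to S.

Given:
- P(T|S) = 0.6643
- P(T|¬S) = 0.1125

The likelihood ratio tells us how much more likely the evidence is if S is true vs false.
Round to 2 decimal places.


Likelihood Ratio (LR) = P(T|S) / P(T|¬S)

LR = 0.6643 / 0.1125
   = 5.90

The evidence is 5.90 times more likely if S is true than if S is false.
LR > 1, so observing T raises the odds in favor of S.


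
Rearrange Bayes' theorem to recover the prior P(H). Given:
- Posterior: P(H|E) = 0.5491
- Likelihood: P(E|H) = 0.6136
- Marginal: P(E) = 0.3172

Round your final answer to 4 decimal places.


From Bayes' theorem: P(H|E) = P(E|H) × P(H) / P(E)

Rearranging for P(H):
P(H) = P(H|E) × P(E) / P(E|H)
     = 0.5491 × 0.3172 / 0.6136
     = 0.17417452 / 0.6136
     = 0.2839


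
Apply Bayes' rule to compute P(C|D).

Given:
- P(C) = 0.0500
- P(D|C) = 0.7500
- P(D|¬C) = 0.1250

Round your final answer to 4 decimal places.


Bayes' theorem: P(C|D) = P(D|C) × P(C) / P(D)

Step 1: Calculate P(D) using law of total probability
P(D) = P(D|C)P(C) + P(D|¬C)P(¬C)
     = 0.7500 × 0.0500 + 0.1250 × 0.9500
     = 0.03750000 + 0.11875000
     = 0.15625000

Step 2: Apply Bayes' theorem
P(C|D) = P(D|C) × P(C) / P(D)
       = 0.03750000 / 0.15625000
       = 0.2400


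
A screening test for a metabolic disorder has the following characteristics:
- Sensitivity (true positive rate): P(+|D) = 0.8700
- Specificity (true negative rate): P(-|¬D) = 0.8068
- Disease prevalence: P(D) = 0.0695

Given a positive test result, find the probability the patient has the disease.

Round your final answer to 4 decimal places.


Let D = has disease, + = positive test

Given:
- P(D) = 0.0695 (prevalence)
- P(+|D) = 0.8700 (sensitivity)
- P(-|¬D) = 0.8068 (specificity)
- P(+|¬D) = 0.1932 (false positive rate = 1 - specificity)

Step 1: Find P(+)
P(+) = P(+|D)P(D) + P(+|¬D)P(¬D)
     = 0.8700 × 0.0695 + 0.1932 × 0.9305
     = 0.06046500 + 0.17977260
     = 0.24023760

Step 2: Apply Bayes' theorem for P(D|+)
P(D|+) = P(+|D)P(D) / P(+)
       = 0.06046500 / 0.24023760
       = 0.2517


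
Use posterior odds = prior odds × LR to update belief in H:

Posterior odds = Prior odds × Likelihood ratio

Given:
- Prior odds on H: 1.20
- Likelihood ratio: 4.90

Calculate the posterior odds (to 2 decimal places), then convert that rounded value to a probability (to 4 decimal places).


Step 1: Calculate posterior odds
Posterior odds = Prior odds × LR
               = 1.20 × 4.90
               = 5.88

Step 2: Convert to probability
P(H|E) = Posterior odds / (1 + Posterior odds)
       = 5.88 / (1 + 5.88)
       = 5.88 / 6.88
       = 0.8547

The evidence increased P(H) from 0.5455 to 0.8547.


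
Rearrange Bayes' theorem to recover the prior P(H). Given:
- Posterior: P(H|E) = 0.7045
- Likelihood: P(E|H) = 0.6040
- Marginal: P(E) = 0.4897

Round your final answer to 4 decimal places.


From Bayes' theorem: P(H|E) = P(E|H) × P(H) / P(E)

Rearranging for P(H):
P(H) = P(H|E) × P(E) / P(E|H)
     = 0.7045 × 0.4897 / 0.6040
     = 0.34499365 / 0.6040
     = 0.5712


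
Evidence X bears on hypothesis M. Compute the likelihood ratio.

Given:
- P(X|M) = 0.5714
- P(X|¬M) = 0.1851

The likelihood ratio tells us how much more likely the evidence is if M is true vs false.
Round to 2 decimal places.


Likelihood Ratio (LR) = P(X|M) / P(X|¬M)

LR = 0.5714 / 0.1851
   = 3.09

The evidence is 3.09 times more likely if M is true than if M is false.
Because LR exceeds 1, X is evidence for M.


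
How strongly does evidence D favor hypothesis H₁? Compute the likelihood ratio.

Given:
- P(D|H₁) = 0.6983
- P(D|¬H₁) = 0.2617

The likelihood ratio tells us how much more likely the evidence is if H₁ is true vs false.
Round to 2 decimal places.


Likelihood Ratio (LR) = P(D|H₁) / P(D|¬H₁)

LR = 0.6983 / 0.2617
   = 2.67

The evidence is 2.67 times more likely if H₁ is true than if H₁ is false.
Since LR > 1, the evidence supports H₁ over ¬H₁.


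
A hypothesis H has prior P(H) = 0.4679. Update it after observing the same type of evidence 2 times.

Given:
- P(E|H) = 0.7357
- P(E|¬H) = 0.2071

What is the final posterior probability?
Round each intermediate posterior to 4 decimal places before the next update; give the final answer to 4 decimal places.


Sequential Bayesian updating:

Initial prior: P(H) = 0.4679

Update 1:
  P(E) = 0.7357 × 0.4679 + 0.2071 × 0.5321 = 0.34423403 + 0.11019791 = 0.45443194
  P(H|E) = 0.34423403 / 0.45443194 = 0.7575

Update 2:
  P(E) = 0.7357 × 0.7575 + 0.2071 × 0.2425 = 0.55729275 + 0.05022175 = 0.60751450
  P(H|E) = 0.55729275 / 0.60751450 = 0.9173

Final posterior: 0.9173


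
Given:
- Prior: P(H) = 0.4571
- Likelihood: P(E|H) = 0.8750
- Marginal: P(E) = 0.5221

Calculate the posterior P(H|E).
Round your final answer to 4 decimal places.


Using Bayes' theorem:

P(H|E) = P(E|H) × P(H) / P(E)
       = 0.8750 × 0.4571 / 0.5221
       = 0.39996250 / 0.5221
       = 0.7661

The evidence strengthens our belief in H.
Prior: 0.4571 → Posterior: 0.7661


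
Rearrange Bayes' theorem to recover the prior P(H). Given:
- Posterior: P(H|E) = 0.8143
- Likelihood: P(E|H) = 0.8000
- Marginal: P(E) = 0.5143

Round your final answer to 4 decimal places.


From Bayes' theorem: P(H|E) = P(E|H) × P(H) / P(E)

Rearranging for P(H):
P(H) = P(H|E) × P(E) / P(E|H)
     = 0.8143 × 0.5143 / 0.8000
     = 0.41879449 / 0.8000
     = 0.5235


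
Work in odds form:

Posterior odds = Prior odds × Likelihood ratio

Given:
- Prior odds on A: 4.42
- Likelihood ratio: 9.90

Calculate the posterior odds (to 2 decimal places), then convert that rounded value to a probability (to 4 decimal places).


Step 1: Calculate posterior odds
Posterior odds = Prior odds × LR
               = 4.42 × 9.90
               = 43.76

Step 2: Convert to probability
P(A|E) = Posterior odds / (1 + Posterior odds)
       = 43.76 / (1 + 43.76)
       = 43.76 / 44.76
       = 0.9777

The evidence increased P(A) from 0.8155 to 0.9777.


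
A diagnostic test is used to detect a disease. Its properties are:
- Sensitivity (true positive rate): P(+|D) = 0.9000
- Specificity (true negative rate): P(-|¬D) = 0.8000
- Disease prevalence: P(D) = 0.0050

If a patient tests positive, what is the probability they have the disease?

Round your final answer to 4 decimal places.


Let D = has disease, + = positive test

Given:
- P(D) = 0.0050 (prevalence)
- P(+|D) = 0.9000 (sensitivity)
- P(-|¬D) = 0.8000 (specificity)
- P(+|¬D) = 0.2000 (false positive rate = 1 - specificity)

Step 1: Find P(+)
P(+) = P(+|D)P(D) + P(+|¬D)P(¬D)
     = 0.9000 × 0.0050 + 0.2000 × 0.9950
     = 0.00450000 + 0.19900000
     = 0.20350000

Step 2: Apply Bayes' theorem for P(D|+)
P(D|+) = P(+|D)P(D) / P(+)
       = 0.00450000 / 0.20350000
       = 0.0221


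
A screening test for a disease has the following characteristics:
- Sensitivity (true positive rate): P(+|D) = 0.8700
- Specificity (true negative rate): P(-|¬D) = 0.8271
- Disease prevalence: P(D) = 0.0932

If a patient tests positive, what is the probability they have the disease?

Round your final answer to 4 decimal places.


Let D = has disease, + = positive test

Given:
- P(D) = 0.0932 (prevalence)
- P(+|D) = 0.8700 (sensitivity)
- P(-|¬D) = 0.8271 (specificity)
- P(+|¬D) = 0.1729 (false positive rate = 1 - specificity)

Step 1: Find P(+)
P(+) = P(+|D)P(D) + P(+|¬D)P(¬D)
     = 0.8700 × 0.0932 + 0.1729 × 0.9068
     = 0.08108400 + 0.15678572
     = 0.23786972

Step 2: Apply Bayes' theorem for P(D|+)
P(D|+) = P(+|D)P(D) / P(+)
       = 0.08108400 / 0.23786972
       = 0.3409


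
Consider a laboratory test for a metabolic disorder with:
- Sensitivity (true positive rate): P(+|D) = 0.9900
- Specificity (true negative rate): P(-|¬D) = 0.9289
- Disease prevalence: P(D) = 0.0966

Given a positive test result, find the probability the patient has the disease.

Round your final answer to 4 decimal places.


Let D = has disease, + = positive test

Given:
- P(D) = 0.0966 (prevalence)
- P(+|D) = 0.9900 (sensitivity)
- P(-|¬D) = 0.9289 (specificity)
- P(+|¬D) = 0.0711 (false positive rate = 1 - specificity)

Step 1: Find P(+)
P(+) = P(+|D)P(D) + P(+|¬D)P(¬D)
     = 0.9900 × 0.0966 + 0.0711 × 0.9034
     = 0.09563400 + 0.06423174
     = 0.15986574

Step 2: Apply Bayes' theorem for P(D|+)
P(D|+) = P(+|D)P(D) / P(+)
       = 0.09563400 / 0.15986574
       = 0.5982


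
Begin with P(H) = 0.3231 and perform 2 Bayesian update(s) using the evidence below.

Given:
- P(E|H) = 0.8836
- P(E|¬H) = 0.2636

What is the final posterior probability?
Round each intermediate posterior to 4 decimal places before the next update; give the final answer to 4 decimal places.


Sequential Bayesian updating:

Initial prior: P(H) = 0.3231

Update 1:
  P(E) = 0.8836 × 0.3231 + 0.2636 × 0.6769 = 0.28549116 + 0.17843084 = 0.46392200
  P(H|E) = 0.28549116 / 0.46392200 = 0.6154

Update 2:
  P(E) = 0.8836 × 0.6154 + 0.2636 × 0.3846 = 0.54376744 + 0.10138056 = 0.64514800
  P(H|E) = 0.54376744 / 0.64514800 = 0.8429

Final posterior: 0.8429


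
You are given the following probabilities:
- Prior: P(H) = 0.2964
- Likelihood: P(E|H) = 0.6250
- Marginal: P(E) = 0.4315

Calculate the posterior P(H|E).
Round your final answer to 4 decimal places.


Using Bayes' theorem:

P(H|E) = P(E|H) × P(H) / P(E)
       = 0.6250 × 0.2964 / 0.4315
       = 0.18525000 / 0.4315
       = 0.4293

The evidence strengthens our belief in H.
Prior: 0.2964 → Posterior: 0.4293


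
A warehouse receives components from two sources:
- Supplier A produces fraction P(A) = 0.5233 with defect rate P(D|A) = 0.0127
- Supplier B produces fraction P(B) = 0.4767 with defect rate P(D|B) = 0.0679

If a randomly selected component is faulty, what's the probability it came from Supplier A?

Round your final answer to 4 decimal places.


Let A = from Supplier A, D = faulty

Given:
- P(A) = 0.5233, P(B) = 0.4767
- P(D|A) = 0.0127, P(D|B) = 0.0679

Step 1: Find P(D)
P(D) = P(D|A)P(A) + P(D|B)P(B)
     = 0.0127 × 0.5233 + 0.0679 × 0.4767
     = 0.00664591 + 0.03236793
     = 0.03901384

Step 2: Apply Bayes' theorem
P(A|D) = P(D|A)P(A) / P(D)
       = 0.00664591 / 0.03901384
       = 0.1703


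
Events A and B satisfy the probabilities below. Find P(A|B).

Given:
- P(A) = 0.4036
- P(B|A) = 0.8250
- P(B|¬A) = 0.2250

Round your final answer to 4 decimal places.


Bayes' theorem: P(A|B) = P(B|A) × P(A) / P(B)

Step 1: Calculate P(B) using law of total probability
P(B) = P(B|A)P(A) + P(B|¬A)P(¬A)
     = 0.8250 × 0.4036 + 0.2250 × 0.5964
     = 0.33297000 + 0.13419000
     = 0.46716000

Step 2: Apply Bayes' theorem
P(A|B) = P(B|A) × P(A) / P(B)
       = 0.33297000 / 0.46716000
       = 0.7128


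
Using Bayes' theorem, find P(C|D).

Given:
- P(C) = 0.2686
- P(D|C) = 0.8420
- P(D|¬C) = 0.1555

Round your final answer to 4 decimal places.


Bayes' theorem: P(C|D) = P(D|C) × P(C) / P(D)

Step 1: Calculate P(D) using law of total probability
P(D) = P(D|C)P(C) + P(D|¬C)P(¬C)
     = 0.8420 × 0.2686 + 0.1555 × 0.7314
     = 0.22616120 + 0.11373270
     = 0.33989390

Step 2: Apply Bayes' theorem
P(C|D) = P(D|C) × P(C) / P(D)
       = 0.22616120 / 0.33989390
       = 0.6654


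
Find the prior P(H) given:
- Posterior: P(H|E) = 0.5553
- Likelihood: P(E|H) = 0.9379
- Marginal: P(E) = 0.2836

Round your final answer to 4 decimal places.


From Bayes' theorem: P(H|E) = P(E|H) × P(H) / P(E)

Rearranging for P(H):
P(H) = P(H|E) × P(E) / P(E|H)
     = 0.5553 × 0.2836 / 0.9379
     = 0.15748308 / 0.9379
     = 0.1679


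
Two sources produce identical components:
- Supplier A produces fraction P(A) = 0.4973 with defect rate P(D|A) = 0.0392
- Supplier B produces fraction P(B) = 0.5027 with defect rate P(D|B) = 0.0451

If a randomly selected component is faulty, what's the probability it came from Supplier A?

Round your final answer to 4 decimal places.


Let A = from Supplier A, D = faulty

Given:
- P(A) = 0.4973, P(B) = 0.5027
- P(D|A) = 0.0392, P(D|B) = 0.0451

Step 1: Find P(D)
P(D) = P(D|A)P(A) + P(D|B)P(B)
     = 0.0392 × 0.4973 + 0.0451 × 0.5027
     = 0.01949416 + 0.02267177
     = 0.04216593

Step 2: Apply Bayes' theorem
P(A|D) = P(D|A)P(A) / P(D)
       = 0.01949416 / 0.04216593
       = 0.4623


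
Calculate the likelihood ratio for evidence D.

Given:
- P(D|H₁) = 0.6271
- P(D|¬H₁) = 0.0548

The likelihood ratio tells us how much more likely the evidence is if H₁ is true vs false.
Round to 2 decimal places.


Likelihood Ratio (LR) = P(D|H₁) / P(D|¬H₁)

LR = 0.6271 / 0.0548
   = 11.44

The evidence is 11.44 times more likely if H₁ is true than if H₁ is false.
Since LR > 1, the evidence supports H₁ over ¬H₁.


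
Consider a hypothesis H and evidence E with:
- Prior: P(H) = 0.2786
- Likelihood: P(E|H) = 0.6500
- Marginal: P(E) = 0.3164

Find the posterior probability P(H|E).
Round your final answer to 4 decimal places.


Using Bayes' theorem:

P(H|E) = P(E|H) × P(H) / P(E)
       = 0.6500 × 0.2786 / 0.3164
       = 0.18109000 / 0.3164
       = 0.5723

The evidence strengthens our belief in H.
Prior: 0.2786 → Posterior: 0.5723


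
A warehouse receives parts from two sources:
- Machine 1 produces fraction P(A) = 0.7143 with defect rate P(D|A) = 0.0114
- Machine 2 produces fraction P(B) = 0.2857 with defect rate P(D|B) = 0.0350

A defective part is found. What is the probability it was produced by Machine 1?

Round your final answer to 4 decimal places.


Let A = from Machine 1, D = defective

Given:
- P(A) = 0.7143, P(B) = 0.2857
- P(D|A) = 0.0114, P(D|B) = 0.0350

Step 1: Find P(D)
P(D) = P(D|A)P(A) + P(D|B)P(B)
     = 0.0114 × 0.7143 + 0.0350 × 0.2857
     = 0.00814302 + 0.00999950
     = 0.01814252

Step 2: Apply Bayes' theorem
P(A|D) = P(D|A)P(A) / P(D)
       = 0.00814302 / 0.01814252
       = 0.4488


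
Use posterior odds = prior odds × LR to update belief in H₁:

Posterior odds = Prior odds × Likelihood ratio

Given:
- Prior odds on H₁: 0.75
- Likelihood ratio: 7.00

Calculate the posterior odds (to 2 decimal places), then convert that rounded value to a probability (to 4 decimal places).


Step 1: Calculate posterior odds
Posterior odds = Prior odds × LR
               = 0.75 × 7.00
               = 5.25

Step 2: Convert to probability
P(H₁|E) = Posterior odds / (1 + Posterior odds)
       = 5.25 / (1 + 5.25)
       = 5.25 / 6.25
       = 0.8400

The evidence increased P(H₁) from 0.4286 to 0.8400.


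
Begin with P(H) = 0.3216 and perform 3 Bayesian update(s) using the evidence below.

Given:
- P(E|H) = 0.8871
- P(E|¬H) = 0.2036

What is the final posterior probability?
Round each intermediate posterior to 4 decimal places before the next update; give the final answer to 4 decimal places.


Sequential Bayesian updating:

Initial prior: P(H) = 0.3216

Update 1:
  P(E) = 0.8871 × 0.3216 + 0.2036 × 0.6784 = 0.28529136 + 0.13812224 = 0.42341360
  P(H|E) = 0.28529136 / 0.42341360 = 0.6738

Update 2:
  P(E) = 0.8871 × 0.6738 + 0.2036 × 0.3262 = 0.59772798 + 0.06641432 = 0.66414230
  P(H|E) = 0.59772798 / 0.66414230 = 0.9000

Update 3:
  P(E) = 0.8871 × 0.9000 + 0.2036 × 0.1000 = 0.79839000 + 0.02036000 = 0.81875000
  P(H|E) = 0.79839000 / 0.81875000 = 0.9751

Final posterior: 0.9751


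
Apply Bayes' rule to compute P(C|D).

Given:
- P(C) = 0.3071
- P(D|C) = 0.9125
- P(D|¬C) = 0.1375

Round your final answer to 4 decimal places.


Bayes' theorem: P(C|D) = P(D|C) × P(C) / P(D)

Step 1: Calculate P(D) using law of total probability
P(D) = P(D|C)P(C) + P(D|¬C)P(¬C)
     = 0.9125 × 0.3071 + 0.1375 × 0.6929
     = 0.28022875 + 0.09527375
     = 0.37550250

Step 2: Apply Bayes' theorem
P(C|D) = P(D|C) × P(C) / P(D)
       = 0.28022875 / 0.37550250
       = 0.7463


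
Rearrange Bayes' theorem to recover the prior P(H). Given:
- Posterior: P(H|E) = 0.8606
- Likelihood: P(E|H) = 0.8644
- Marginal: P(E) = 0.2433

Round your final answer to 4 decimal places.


From Bayes' theorem: P(H|E) = P(E|H) × P(H) / P(E)

Rearranging for P(H):
P(H) = P(H|E) × P(E) / P(E|H)
     = 0.8606 × 0.2433 / 0.8644
     = 0.20938398 / 0.8644
     = 0.2422


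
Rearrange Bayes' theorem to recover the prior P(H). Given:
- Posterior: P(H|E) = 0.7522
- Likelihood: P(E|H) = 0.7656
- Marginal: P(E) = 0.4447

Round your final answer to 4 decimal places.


From Bayes' theorem: P(H|E) = P(E|H) × P(H) / P(E)

Rearranging for P(H):
P(H) = P(H|E) × P(E) / P(E|H)
     = 0.7522 × 0.4447 / 0.7656
     = 0.33450334 / 0.7656
     = 0.4369


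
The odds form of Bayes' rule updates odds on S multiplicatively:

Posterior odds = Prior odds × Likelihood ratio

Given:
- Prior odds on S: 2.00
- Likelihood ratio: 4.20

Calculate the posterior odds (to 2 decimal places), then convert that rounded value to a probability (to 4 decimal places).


Step 1: Calculate posterior odds
Posterior odds = Prior odds × LR
               = 2.00 × 4.20
               = 8.40

Step 2: Convert to probability
P(S|E) = Posterior odds / (1 + Posterior odds)
       = 8.40 / (1 + 8.40)
       = 8.40 / 9.40
       = 0.8936

The evidence increased P(S) from 0.6667 to 0.8936.


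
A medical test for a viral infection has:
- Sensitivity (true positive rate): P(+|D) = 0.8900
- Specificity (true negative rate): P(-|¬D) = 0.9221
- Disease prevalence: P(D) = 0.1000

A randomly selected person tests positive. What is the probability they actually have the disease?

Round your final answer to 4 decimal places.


Let D = has disease, + = positive test

Given:
- P(D) = 0.1000 (prevalence)
- P(+|D) = 0.8900 (sensitivity)
- P(-|¬D) = 0.9221 (specificity)
- P(+|¬D) = 0.0779 (false positive rate = 1 - specificity)

Step 1: Find P(+)
P(+) = P(+|D)P(D) + P(+|¬D)P(¬D)
     = 0.8900 × 0.1000 + 0.0779 × 0.9000
     = 0.08900000 + 0.07011000
     = 0.15911000

Step 2: Apply Bayes' theorem for P(D|+)
P(D|+) = P(+|D)P(D) / P(+)
       = 0.08900000 / 0.15911000
       = 0.5594


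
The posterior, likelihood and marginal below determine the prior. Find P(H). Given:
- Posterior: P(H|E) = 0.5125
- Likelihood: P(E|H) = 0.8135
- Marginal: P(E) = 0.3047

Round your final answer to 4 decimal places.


From Bayes' theorem: P(H|E) = P(E|H) × P(H) / P(E)

Rearranging for P(H):
P(H) = P(H|E) × P(E) / P(E|H)
     = 0.5125 × 0.3047 / 0.8135
     = 0.15615875 / 0.8135
     = 0.1920


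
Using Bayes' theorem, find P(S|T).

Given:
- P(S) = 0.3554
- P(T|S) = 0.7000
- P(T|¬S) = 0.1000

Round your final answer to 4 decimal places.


Bayes' theorem: P(S|T) = P(T|S) × P(S) / P(T)

Step 1: Calculate P(T) using law of total probability
P(T) = P(T|S)P(S) + P(T|¬S)P(¬S)
     = 0.7000 × 0.3554 + 0.1000 × 0.6446
     = 0.24878000 + 0.06446000
     = 0.31324000

Step 2: Apply Bayes' theorem
P(S|T) = P(T|S) × P(S) / P(T)
       = 0.24878000 / 0.31324000
       = 0.7942


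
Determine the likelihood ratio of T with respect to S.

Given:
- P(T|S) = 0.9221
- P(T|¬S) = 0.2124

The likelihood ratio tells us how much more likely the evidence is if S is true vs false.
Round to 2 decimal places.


Likelihood Ratio (LR) = P(T|S) / P(T|¬S)

LR = 0.9221 / 0.2124
   = 4.34

The evidence is 4.34 times more likely if S is true than if S is false.
Since LR > 1, the evidence supports S over ¬S.


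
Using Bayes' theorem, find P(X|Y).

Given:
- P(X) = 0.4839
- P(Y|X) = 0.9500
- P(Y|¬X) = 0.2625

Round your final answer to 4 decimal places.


Bayes' theorem: P(X|Y) = P(Y|X) × P(X) / P(Y)

Step 1: Calculate P(Y) using law of total probability
P(Y) = P(Y|X)P(X) + P(Y|¬X)P(¬X)
     = 0.9500 × 0.4839 + 0.2625 × 0.5161
     = 0.45970500 + 0.13547625
     = 0.59518125

Step 2: Apply Bayes' theorem
P(X|Y) = P(Y|X) × P(X) / P(Y)
       = 0.45970500 / 0.59518125
       = 0.7724


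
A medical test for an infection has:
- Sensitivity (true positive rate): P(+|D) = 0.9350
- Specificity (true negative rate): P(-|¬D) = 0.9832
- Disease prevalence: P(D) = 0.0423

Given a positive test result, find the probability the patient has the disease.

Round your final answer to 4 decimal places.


Let D = has disease, + = positive test

Given:
- P(D) = 0.0423 (prevalence)
- P(+|D) = 0.9350 (sensitivity)
- P(-|¬D) = 0.9832 (specificity)
- P(+|¬D) = 0.0168 (false positive rate = 1 - specificity)

Step 1: Find P(+)
P(+) = P(+|D)P(D) + P(+|¬D)P(¬D)
     = 0.9350 × 0.0423 + 0.0168 × 0.9577
     = 0.03955050 + 0.01608936
     = 0.05563986

Step 2: Apply Bayes' theorem for P(D|+)
P(D|+) = P(+|D)P(D) / P(+)
       = 0.03955050 / 0.05563986
       = 0.7108


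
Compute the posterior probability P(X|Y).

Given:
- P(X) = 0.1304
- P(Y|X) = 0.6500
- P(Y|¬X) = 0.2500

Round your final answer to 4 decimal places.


Bayes' theorem: P(X|Y) = P(Y|X) × P(X) / P(Y)

Step 1: Calculate P(Y) using law of total probability
P(Y) = P(Y|X)P(X) + P(Y|¬X)P(¬X)
     = 0.6500 × 0.1304 + 0.2500 × 0.8696
     = 0.08476000 + 0.21740000
     = 0.30216000

Step 2: Apply Bayes' theorem
P(X|Y) = P(Y|X) × P(X) / P(Y)
       = 0.08476000 / 0.30216000
       = 0.2805


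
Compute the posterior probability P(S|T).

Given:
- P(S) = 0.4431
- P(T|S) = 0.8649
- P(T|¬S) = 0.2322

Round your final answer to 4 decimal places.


Bayes' theorem: P(S|T) = P(T|S) × P(S) / P(T)

Step 1: Calculate P(T) using law of total probability
P(T) = P(T|S)P(S) + P(T|¬S)P(¬S)
     = 0.8649 × 0.4431 + 0.2322 × 0.5569
     = 0.38323719 + 0.12931218
     = 0.51254937

Step 2: Apply Bayes' theorem
P(S|T) = P(T|S) × P(S) / P(T)
       = 0.38323719 / 0.51254937
       = 0.7477


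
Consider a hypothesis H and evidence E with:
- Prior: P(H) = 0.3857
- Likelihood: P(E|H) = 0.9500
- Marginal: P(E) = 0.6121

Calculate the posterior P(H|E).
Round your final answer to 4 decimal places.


Using Bayes' theorem:

P(H|E) = P(E|H) × P(H) / P(E)
       = 0.9500 × 0.3857 / 0.6121
       = 0.36641500 / 0.6121
       = 0.5986

The evidence strengthens our belief in H.
Prior: 0.3857 → Posterior: 0.5986


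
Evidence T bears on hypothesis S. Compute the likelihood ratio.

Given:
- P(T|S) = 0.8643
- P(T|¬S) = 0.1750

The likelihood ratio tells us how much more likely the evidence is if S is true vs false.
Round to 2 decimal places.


Likelihood Ratio (LR) = P(T|S) / P(T|¬S)

LR = 0.8643 / 0.1750
   = 4.94

The evidence is 4.94 times more likely if S is true than if S is false.
Since LR > 1, the evidence supports S over ¬S.


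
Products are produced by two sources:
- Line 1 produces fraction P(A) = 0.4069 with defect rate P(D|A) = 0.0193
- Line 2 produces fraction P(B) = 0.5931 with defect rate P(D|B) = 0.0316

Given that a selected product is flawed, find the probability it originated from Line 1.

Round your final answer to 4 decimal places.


Let A = from Line 1, D = flawed

Given:
- P(A) = 0.4069, P(B) = 0.5931
- P(D|A) = 0.0193, P(D|B) = 0.0316

Step 1: Find P(D)
P(D) = P(D|A)P(A) + P(D|B)P(B)
     = 0.0193 × 0.4069 + 0.0316 × 0.5931
     = 0.00785317 + 0.01874196
     = 0.02659513

Step 2: Apply Bayes' theorem
P(A|D) = P(D|A)P(A) / P(D)
       = 0.00785317 / 0.02659513
       = 0.2953


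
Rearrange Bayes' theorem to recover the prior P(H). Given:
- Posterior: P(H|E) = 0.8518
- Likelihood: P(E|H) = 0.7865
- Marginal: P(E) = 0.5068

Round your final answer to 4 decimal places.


From Bayes' theorem: P(H|E) = P(E|H) × P(H) / P(E)

Rearranging for P(H):
P(H) = P(H|E) × P(E) / P(E|H)
     = 0.8518 × 0.5068 / 0.7865
     = 0.43169224 / 0.7865
     = 0.5489


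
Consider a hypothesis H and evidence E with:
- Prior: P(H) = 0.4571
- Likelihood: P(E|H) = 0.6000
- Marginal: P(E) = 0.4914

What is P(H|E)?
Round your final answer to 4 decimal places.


Using Bayes' theorem:

P(H|E) = P(E|H) × P(H) / P(E)
       = 0.6000 × 0.4571 / 0.4914
       = 0.27426000 / 0.4914
       = 0.5581

The evidence strengthens our belief in H.
Prior: 0.4571 → Posterior: 0.5581


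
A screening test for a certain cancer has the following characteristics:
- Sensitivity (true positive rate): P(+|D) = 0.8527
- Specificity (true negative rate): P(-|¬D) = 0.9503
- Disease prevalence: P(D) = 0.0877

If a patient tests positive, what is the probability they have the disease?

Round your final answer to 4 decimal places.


Let D = has disease, + = positive test

Given:
- P(D) = 0.0877 (prevalence)
- P(+|D) = 0.8527 (sensitivity)
- P(-|¬D) = 0.9503 (specificity)
- P(+|¬D) = 0.0497 (false positive rate = 1 - specificity)

Step 1: Find P(+)
P(+) = P(+|D)P(D) + P(+|¬D)P(¬D)
     = 0.8527 × 0.0877 + 0.0497 × 0.9123
     = 0.07478179 + 0.04534131
     = 0.12012310

Step 2: Apply Bayes' theorem for P(D|+)
P(D|+) = P(+|D)P(D) / P(+)
       = 0.07478179 / 0.12012310
       = 0.6225


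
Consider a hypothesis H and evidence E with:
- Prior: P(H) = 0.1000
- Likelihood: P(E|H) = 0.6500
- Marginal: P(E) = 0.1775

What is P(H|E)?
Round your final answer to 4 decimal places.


Using Bayes' theorem:

P(H|E) = P(E|H) × P(H) / P(E)
       = 0.6500 × 0.1000 / 0.1775
       = 0.06500000 / 0.1775
       = 0.3662

The evidence strengthens our belief in H.
Prior: 0.1000 → Posterior: 0.3662


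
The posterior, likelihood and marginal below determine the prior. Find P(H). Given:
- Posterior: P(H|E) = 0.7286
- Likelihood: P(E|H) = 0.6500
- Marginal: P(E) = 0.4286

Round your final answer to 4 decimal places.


From Bayes' theorem: P(H|E) = P(E|H) × P(H) / P(E)

Rearranging for P(H):
P(H) = P(H|E) × P(E) / P(E|H)
     = 0.7286 × 0.4286 / 0.6500
     = 0.31227796 / 0.6500
     = 0.4804


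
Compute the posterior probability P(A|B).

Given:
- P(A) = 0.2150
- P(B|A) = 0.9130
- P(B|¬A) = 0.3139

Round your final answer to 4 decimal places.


Bayes' theorem: P(A|B) = P(B|A) × P(A) / P(B)

Step 1: Calculate P(B) using law of total probability
P(B) = P(B|A)P(A) + P(B|¬A)P(¬A)
     = 0.9130 × 0.2150 + 0.3139 × 0.7850
     = 0.19629500 + 0.24641150
     = 0.44270650

Step 2: Apply Bayes' theorem
P(A|B) = P(B|A) × P(A) / P(B)
       = 0.19629500 / 0.44270650
       = 0.4434


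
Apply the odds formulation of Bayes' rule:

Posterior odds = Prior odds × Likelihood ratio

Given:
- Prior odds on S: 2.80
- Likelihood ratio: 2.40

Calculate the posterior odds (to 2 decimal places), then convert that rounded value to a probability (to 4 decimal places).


Step 1: Calculate posterior odds
Posterior odds = Prior odds × LR
               = 2.80 × 2.40
               = 6.72

Step 2: Convert to probability
P(S|E) = Posterior odds / (1 + Posterior odds)
       = 6.72 / (1 + 6.72)
       = 6.72 / 7.72
       = 0.8705

The evidence increased P(S) from 0.7368 to 0.8705.


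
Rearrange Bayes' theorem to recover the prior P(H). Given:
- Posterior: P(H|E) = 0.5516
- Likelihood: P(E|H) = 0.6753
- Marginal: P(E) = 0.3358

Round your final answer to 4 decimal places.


From Bayes' theorem: P(H|E) = P(E|H) × P(H) / P(E)

Rearranging for P(H):
P(H) = P(H|E) × P(E) / P(E|H)
     = 0.5516 × 0.3358 / 0.6753
     = 0.18522728 / 0.6753
     = 0.2743


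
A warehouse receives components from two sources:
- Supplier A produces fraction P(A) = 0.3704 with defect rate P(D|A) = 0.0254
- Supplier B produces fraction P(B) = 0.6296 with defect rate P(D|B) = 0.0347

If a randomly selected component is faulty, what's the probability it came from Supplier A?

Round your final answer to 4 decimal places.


Let A = from Supplier A, D = faulty

Given:
- P(A) = 0.3704, P(B) = 0.6296
- P(D|A) = 0.0254, P(D|B) = 0.0347

Step 1: Find P(D)
P(D) = P(D|A)P(A) + P(D|B)P(B)
     = 0.0254 × 0.3704 + 0.0347 × 0.6296
     = 0.00940816 + 0.02184712
     = 0.03125528

Step 2: Apply Bayes' theorem
P(A|D) = P(D|A)P(A) / P(D)
       = 0.00940816 / 0.03125528
       = 0.3010


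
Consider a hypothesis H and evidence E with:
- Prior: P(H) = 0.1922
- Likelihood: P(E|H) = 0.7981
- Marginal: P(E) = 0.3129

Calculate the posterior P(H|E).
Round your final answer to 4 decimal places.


Using Bayes' theorem:

P(H|E) = P(E|H) × P(H) / P(E)
       = 0.7981 × 0.1922 / 0.3129
       = 0.15339482 / 0.3129
       = 0.4902

The evidence strengthens our belief in H.
Prior: 0.1922 → Posterior: 0.4902


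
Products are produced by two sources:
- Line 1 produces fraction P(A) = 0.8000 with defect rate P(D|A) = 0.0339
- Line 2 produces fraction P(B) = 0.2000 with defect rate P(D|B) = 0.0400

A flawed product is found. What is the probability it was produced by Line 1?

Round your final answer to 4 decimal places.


Let A = from Line 1, D = flawed

Given:
- P(A) = 0.8000, P(B) = 0.2000
- P(D|A) = 0.0339, P(D|B) = 0.0400

Step 1: Find P(D)
P(D) = P(D|A)P(A) + P(D|B)P(B)
     = 0.0339 × 0.8000 + 0.0400 × 0.2000
     = 0.02712000 + 0.00800000
     = 0.03512000

Step 2: Apply Bayes' theorem
P(A|D) = P(D|A)P(A) / P(D)
       = 0.02712000 / 0.03512000
       = 0.7722
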